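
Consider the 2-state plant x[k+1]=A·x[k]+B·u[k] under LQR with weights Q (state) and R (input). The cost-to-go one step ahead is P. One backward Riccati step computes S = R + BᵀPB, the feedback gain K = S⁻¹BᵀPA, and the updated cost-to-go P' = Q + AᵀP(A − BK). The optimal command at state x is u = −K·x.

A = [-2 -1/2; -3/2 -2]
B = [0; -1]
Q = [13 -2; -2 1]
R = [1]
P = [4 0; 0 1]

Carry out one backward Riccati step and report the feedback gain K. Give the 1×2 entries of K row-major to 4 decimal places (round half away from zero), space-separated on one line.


0.7500 1.0000

BᵀP = [0.0000 -1.0000]
S = R + BᵀPB = [1] + [1.0000] = [2.0000]
BᵀPA = [1.5000 2.0000]
K = S⁻¹·BᵀPA = [0.7500 1.0000]
A−BK = [-2.0000 -0.5000; -0.7500 -1.0000]
AᵀP(A−BK) = [17.1250 5.5000; 5.5000 3.0000]
P' = Q + AᵀP(A−BK) = [30.1250 3.5000; 3.5000 4.0000]
tr(P') = 34.1250


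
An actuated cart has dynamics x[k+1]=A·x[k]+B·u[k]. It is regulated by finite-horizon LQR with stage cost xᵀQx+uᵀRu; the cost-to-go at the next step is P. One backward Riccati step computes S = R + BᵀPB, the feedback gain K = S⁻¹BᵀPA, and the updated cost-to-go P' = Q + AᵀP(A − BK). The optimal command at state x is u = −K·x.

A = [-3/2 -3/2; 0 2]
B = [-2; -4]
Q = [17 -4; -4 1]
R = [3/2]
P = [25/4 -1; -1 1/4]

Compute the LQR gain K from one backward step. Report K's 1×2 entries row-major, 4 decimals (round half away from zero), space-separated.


BᵀP = [-8.5000 1.0000]
S = R + BᵀPB = [3/2] + [13.0000] = [14.5000]
BᵀPA = [12.7500 14.7500]
K = S⁻¹·BᵀPA = [0.8793 1.0172]
A−BK = [0.2586 0.5345; 3.5172 6.0690]
AᵀP(A−BK) = [2.8513 4.0927; 4.0927 6.0582]
P' = Q + AᵀP(A−BK) = [19.8513 0.0927; 0.0927 7.0582]
tr(P') = 26.9095

0.8793 1.0172


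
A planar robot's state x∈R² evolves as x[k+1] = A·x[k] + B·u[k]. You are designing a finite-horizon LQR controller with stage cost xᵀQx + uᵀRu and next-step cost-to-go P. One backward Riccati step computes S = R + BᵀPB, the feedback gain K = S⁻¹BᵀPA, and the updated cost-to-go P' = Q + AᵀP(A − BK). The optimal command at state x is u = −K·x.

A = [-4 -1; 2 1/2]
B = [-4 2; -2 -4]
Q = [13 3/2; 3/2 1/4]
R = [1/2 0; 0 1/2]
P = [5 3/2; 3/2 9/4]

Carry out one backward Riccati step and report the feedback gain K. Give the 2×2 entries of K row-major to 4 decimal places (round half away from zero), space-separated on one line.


0.5978 0.1494 -0.7880 -0.1970

BᵀP = [-23.0000 -10.5000; 4.0000 -6.0000]
S = R + BᵀPB = [1/2 0; 0 1/2] + [113.0000 -4.0000; -4.0000 32.0000] = [113.5000 -4.0000; -4.0000 32.5000]
BᵀPA = [71.0000 17.7500; -28.0000 -7.0000]
K = S⁻¹·BᵀPA = [0.5978 0.1494; -0.7880 -0.1970]
A−BK = [-0.0329 -0.0082; 0.0437 0.0109]
AᵀP(A−BK) = [0.4945 0.1236; 0.1236 0.0309]
P' = Q + AᵀP(A−BK) = [13.4945 1.6236; 1.6236 0.2809]
tr(P') = 13.7754


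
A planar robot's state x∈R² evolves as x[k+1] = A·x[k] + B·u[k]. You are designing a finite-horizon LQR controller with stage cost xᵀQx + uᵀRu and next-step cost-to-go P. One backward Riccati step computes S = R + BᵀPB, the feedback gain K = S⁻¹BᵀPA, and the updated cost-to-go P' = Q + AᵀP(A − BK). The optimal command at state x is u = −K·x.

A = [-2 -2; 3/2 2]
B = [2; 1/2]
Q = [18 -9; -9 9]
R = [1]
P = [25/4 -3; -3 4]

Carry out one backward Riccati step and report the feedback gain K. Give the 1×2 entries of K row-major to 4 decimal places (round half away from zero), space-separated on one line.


BᵀP = [11.0000 -4.0000]
S = R + BᵀPB = [1] + [20.0000] = [21.0000]
BᵀPA = [-28.0000 -30.0000]
K = S⁻¹·BᵀPA = [-1.3333 -1.4286]
A−BK = [0.6667 0.8571; 2.1667 2.7143]
AᵀP(A−BK) = [14.6667 18.0000; 18.0000 22.1429]
P' = Q + AᵀP(A−BK) = [32.6667 9.0000; 9.0000 31.1429]
tr(P') = 63.8095

-1.3333 -1.4286


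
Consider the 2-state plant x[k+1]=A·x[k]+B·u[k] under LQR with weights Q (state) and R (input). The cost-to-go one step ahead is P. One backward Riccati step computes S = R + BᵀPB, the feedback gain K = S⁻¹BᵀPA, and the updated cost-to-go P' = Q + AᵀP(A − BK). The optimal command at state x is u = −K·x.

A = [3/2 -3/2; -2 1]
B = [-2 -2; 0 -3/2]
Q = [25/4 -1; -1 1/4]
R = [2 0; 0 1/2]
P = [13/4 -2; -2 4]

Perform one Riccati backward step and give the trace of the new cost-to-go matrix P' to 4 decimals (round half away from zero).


17.2915

BᵀP = [-6.5000 4.0000; -3.5000 -2.0000]
S = R + BᵀPB = [2 0; 0 1/2] + [13.0000 7.0000; 7.0000 10.0000] = [15.0000 7.0000; 7.0000 10.5000]
BᵀPA = [-17.7500 13.7500; -1.2500 3.2500]
K = S⁻¹·BᵀPA = [-1.6371 1.1210; 0.9724 -0.4378]
A−BK = [0.1705 -0.1336; -0.5415 0.3433]
AᵀP(A−BK) = [7.4695 -4.9626; -4.9626 3.3220]
P' = Q + AᵀP(A−BK) = [13.7195 -5.9626; -5.9626 3.5720]
tr(P') = 17.2915


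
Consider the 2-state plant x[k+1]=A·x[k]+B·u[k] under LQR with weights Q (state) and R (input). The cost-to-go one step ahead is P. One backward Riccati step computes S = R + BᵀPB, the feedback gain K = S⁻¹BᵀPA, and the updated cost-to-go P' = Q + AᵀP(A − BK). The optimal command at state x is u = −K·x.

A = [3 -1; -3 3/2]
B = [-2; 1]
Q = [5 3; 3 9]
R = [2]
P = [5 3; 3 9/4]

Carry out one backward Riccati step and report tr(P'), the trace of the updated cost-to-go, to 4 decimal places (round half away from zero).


18.3980

BᵀP = [-7.0000 -3.7500]
S = R + BᵀPB = [2] + [10.2500] = [12.2500]
BᵀPA = [-9.7500 1.3750]
K = S⁻¹·BᵀPA = [-0.7959 0.1122]
A−BK = [1.4082 -0.7755; -2.2041 1.3878]
AᵀP(A−BK) = [3.4898 -1.5306; -1.5306 0.9082]
P' = Q + AᵀP(A−BK) = [8.4898 1.4694; 1.4694 9.9082]
tr(P') = 18.3980


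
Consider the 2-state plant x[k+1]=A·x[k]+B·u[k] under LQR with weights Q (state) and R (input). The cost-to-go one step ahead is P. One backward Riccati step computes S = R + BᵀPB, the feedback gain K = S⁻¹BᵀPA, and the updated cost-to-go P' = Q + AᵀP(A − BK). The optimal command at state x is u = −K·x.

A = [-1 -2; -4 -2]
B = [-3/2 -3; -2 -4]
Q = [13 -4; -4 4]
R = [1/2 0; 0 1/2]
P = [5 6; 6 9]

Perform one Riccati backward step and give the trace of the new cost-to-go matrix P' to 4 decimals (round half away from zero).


BᵀP = [-19.5000 -27.0000; -39.0000 -54.0000]
S = R + BᵀPB = [1/2 0; 0 1/2] + [83.2500 166.5000; 166.5000 333.0000] = [83.7500 166.5000; 166.5000 333.5000]
BᵀPA = [127.5000 93.0000; 255.0000 186.0000]
K = S⁻¹·BᵀPA = [0.3059 0.2232; 0.6119 0.4463]
A−BK = [1.2945 -0.3263; -0.9406 0.2316]
AᵀP(A−BK) = [1.9640 -0.2615; -0.2615 0.2328]
P' = Q + AᵀP(A−BK) = [14.9640 -4.2615; -4.2615 4.2328]
tr(P') = 19.1968

19.1968


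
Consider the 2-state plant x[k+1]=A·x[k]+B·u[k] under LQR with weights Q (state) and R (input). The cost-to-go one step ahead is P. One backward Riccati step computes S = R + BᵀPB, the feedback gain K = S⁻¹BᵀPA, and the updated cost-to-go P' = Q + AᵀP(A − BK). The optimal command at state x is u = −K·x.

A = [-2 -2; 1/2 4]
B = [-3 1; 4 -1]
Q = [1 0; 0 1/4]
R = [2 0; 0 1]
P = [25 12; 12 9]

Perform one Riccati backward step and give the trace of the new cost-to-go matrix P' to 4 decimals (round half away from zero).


33.8111

BᵀP = [-27.0000 0.0000; 13.0000 3.0000]
S = R + BᵀPB = [2 0; 0 1] + [81.0000 -27.0000; -27.0000 10.0000] = [83.0000 -27.0000; -27.0000 11.0000]
BᵀPA = [54.0000 54.0000; -24.5000 -14.0000]
K = S⁻¹·BᵀPA = [-0.3668 1.1739; -3.1277 1.6087]
A−BK = [0.0272 -0.0870; -1.1603 0.9130]
AᵀP(A−BK) = [21.4307 -13.9783; -13.9783 11.1304]
P' = Q + AᵀP(A−BK) = [22.4307 -13.9783; -13.9783 11.3804]
tr(P') = 33.8111


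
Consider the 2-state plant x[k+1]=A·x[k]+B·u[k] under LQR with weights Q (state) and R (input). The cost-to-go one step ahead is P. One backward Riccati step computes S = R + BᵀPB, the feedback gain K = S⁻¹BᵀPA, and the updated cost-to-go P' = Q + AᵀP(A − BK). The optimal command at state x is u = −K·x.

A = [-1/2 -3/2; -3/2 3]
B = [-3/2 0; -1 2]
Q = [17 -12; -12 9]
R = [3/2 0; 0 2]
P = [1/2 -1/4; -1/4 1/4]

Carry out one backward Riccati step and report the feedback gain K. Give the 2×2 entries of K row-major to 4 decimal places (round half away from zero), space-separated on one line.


0.0495 0.4455 -0.1708 0.7129

BᵀP = [-0.5000 0.1250; -0.5000 0.5000]
S = R + BᵀPB = [3/2 0; 0 2] + [0.6250 0.2500; 0.2500 1.0000] = [2.1250 0.2500; 0.2500 3.0000]
BᵀPA = [0.0625 1.1250; -0.5000 2.2500]
K = S⁻¹·BᵀPA = [0.0495 0.4455; -0.1708 0.7129]
A−BK = [-0.4257 -0.8317; -1.1089 2.0198]
AᵀP(A−BK) = [0.2240 -0.6089; -0.6089 3.5198]
P' = Q + AᵀP(A−BK) = [17.2240 -12.6089; -12.6089 12.5198]
tr(P') = 29.7438


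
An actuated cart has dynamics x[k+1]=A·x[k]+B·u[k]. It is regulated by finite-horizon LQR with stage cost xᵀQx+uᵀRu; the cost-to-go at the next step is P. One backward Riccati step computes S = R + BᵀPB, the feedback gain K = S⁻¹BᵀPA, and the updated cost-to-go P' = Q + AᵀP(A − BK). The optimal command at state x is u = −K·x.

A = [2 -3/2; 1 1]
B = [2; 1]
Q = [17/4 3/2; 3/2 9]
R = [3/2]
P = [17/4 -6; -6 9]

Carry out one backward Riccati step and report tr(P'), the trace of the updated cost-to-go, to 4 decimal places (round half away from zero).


BᵀP = [2.5000 -3.0000]
S = R + BᵀPB = [3/2] + [2.0000] = [3.5000]
BᵀPA = [2.0000 -6.7500]
K = S⁻¹·BᵀPA = [0.5714 -1.9286]
A−BK = [0.8571 2.3571; 0.4286 2.9286]
AᵀP(A−BK) = [0.8571 -2.8929; -2.8929 23.5446]
P' = Q + AᵀP(A−BK) = [5.1071 -1.3929; -1.3929 32.5446]
tr(P') = 37.6518

37.6518


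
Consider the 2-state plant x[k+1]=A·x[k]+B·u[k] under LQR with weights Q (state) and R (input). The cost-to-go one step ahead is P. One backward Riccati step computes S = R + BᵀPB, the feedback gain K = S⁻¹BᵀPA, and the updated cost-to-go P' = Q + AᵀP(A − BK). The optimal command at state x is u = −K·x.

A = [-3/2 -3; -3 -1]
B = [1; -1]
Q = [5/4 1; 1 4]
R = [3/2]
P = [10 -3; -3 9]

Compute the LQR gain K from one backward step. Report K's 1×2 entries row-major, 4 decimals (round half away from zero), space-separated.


0.6226 -1.0189

BᵀP = [13.0000 -12.0000]
S = R + BᵀPB = [3/2] + [25.0000] = [26.5000]
BᵀPA = [16.5000 -27.0000]
K = S⁻¹·BᵀPA = [0.6226 -1.0189]
A−BK = [-2.1226 -1.9811; -2.3774 -2.0189]
AᵀP(A−BK) = [66.2264 57.3113; 57.3113 53.4906]
P' = Q + AᵀP(A−BK) = [67.4764 58.3113; 58.3113 57.4906]
tr(P') = 124.9670


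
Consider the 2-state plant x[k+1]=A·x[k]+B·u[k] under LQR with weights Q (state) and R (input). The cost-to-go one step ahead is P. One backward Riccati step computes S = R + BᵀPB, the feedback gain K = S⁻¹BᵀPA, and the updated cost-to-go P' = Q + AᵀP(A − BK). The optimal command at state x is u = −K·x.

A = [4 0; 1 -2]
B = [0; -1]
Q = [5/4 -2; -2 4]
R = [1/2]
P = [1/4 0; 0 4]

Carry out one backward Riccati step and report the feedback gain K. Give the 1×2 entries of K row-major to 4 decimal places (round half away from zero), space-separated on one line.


-0.8889 1.7778

BᵀP = [0.0000 -4.0000]
S = R + BᵀPB = [1/2] + [4.0000] = [4.5000]
BᵀPA = [-4.0000 8.0000]
K = S⁻¹·BᵀPA = [-0.8889 1.7778]
A−BK = [4.0000 0.0000; 0.1111 -0.2222]
AᵀP(A−BK) = [4.4444 -0.8889; -0.8889 1.7778]
P' = Q + AᵀP(A−BK) = [5.6944 -2.8889; -2.8889 5.7778]
tr(P') = 11.4722


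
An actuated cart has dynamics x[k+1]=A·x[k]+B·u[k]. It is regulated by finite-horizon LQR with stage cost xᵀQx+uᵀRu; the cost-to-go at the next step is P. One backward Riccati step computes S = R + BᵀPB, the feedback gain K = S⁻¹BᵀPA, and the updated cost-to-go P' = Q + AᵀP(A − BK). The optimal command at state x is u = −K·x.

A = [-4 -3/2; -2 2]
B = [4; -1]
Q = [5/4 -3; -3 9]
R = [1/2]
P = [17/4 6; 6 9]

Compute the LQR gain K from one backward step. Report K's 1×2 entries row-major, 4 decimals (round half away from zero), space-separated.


-2.5085 0.4576

BᵀP = [11.0000 15.0000]
S = R + BᵀPB = [1/2] + [29.0000] = [29.5000]
BᵀPA = [-74.0000 13.5000]
K = S⁻¹·BᵀPA = [-2.5085 0.4576]
A−BK = [6.0339 -3.3305; -4.5085 2.4576]
AᵀP(A−BK) = [14.3729 -6.6356; -6.6356 3.3845]
P' = Q + AᵀP(A−BK) = [15.6229 -9.6356; -9.6356 12.3845]
tr(P') = 28.0074


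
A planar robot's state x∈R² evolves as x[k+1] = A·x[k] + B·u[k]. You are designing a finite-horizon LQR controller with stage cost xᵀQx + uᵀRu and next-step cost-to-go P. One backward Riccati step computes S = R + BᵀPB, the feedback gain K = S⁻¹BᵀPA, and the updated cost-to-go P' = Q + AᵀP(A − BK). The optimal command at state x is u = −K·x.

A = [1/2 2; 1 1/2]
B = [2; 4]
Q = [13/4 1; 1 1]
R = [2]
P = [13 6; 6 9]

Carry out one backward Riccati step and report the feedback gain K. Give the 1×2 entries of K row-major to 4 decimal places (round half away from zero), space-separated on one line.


0.2483 0.4218

BᵀP = [50.0000 48.0000]
S = R + BᵀPB = [2] + [292.0000] = [294.0000]
BᵀPA = [73.0000 124.0000]
K = S⁻¹·BᵀPA = [0.2483 0.4218]
A−BK = [0.0034 1.1565; 0.0068 -1.1871]
AᵀP(A−BK) = [0.1241 0.2109; 0.2109 13.9507]
P' = Q + AᵀP(A−BK) = [3.3741 1.2109; 1.2109 14.9507]
tr(P') = 18.3248


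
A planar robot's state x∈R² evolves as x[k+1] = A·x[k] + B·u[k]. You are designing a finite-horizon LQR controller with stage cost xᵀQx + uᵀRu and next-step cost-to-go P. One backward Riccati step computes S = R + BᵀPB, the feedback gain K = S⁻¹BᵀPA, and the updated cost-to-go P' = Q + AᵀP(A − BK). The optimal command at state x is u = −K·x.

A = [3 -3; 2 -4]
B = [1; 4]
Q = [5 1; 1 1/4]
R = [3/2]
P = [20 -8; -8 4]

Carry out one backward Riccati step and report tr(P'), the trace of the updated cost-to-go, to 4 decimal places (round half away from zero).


137.9012

BᵀP = [-12.0000 8.0000]
S = R + BᵀPB = [3/2] + [20.0000] = [21.5000]
BᵀPA = [-20.0000 4.0000]
K = S⁻¹·BᵀPA = [-0.9302 0.1860]
A−BK = [3.9302 -3.1860; 5.7209 -4.7442]
AᵀP(A−BK) = [81.3953 -64.2791; -64.2791 51.2558]
P' = Q + AᵀP(A−BK) = [86.3953 -63.2791; -63.2791 51.5058]
tr(P') = 137.9012


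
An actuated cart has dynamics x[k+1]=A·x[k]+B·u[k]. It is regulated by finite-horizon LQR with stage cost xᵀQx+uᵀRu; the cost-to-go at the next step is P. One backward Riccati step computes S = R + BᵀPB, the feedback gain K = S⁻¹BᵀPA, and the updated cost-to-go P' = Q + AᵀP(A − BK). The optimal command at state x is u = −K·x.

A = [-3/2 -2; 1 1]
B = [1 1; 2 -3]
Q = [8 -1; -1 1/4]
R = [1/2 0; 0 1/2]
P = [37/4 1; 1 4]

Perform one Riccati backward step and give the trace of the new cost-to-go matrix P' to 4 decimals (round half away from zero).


9.7730

BᵀP = [11.2500 9.0000; 6.2500 -11.0000]
S = R + BᵀPB = [1/2 0; 0 1/2] + [29.2500 -15.7500; -15.7500 39.2500] = [29.7500 -15.7500; -15.7500 39.7500]
BᵀPA = [-7.8750 -13.5000; -20.3750 -23.5000]
K = S⁻¹·BᵀPA = [-0.6784 -0.9703; -0.7814 -0.9757]
A−BK = [-0.0403 -0.0540; 0.0126 0.0136]
AᵀP(A−BK) = [0.5500 0.7299; 0.7299 0.9730]
P' = Q + AᵀP(A−BK) = [8.5500 -0.2701; -0.2701 1.2230]
tr(P') = 9.7730


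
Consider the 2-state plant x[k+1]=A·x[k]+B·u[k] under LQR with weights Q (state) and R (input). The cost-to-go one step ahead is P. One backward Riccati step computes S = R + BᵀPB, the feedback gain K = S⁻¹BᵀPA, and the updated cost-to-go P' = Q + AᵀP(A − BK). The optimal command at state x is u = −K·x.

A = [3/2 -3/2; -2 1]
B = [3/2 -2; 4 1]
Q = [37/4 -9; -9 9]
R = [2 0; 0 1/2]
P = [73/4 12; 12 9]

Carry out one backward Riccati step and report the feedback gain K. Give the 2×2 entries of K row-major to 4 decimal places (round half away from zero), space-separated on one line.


-0.2321 0.0323 -0.8466 0.7211

BᵀP = [75.3750 54.0000; -24.5000 -15.0000]
S = R + BᵀPB = [2 0; 0 1/2] + [329.0625 -96.7500; -96.7500 34.0000] = [331.0625 -96.7500; -96.7500 34.5000]
BᵀPA = [5.0625 -59.0625; -6.7500 21.7500]
K = S⁻¹·BᵀPA = [-0.2321 0.0323; -0.8466 0.7211]
A−BK = [0.1550 -0.1063; -0.2250 0.1495]
AᵀP(A−BK) = [0.5232 -0.3586; -0.3586 0.2881]
P' = Q + AᵀP(A−BK) = [9.7732 -9.3586; -9.3586 9.2881]
tr(P') = 19.0612


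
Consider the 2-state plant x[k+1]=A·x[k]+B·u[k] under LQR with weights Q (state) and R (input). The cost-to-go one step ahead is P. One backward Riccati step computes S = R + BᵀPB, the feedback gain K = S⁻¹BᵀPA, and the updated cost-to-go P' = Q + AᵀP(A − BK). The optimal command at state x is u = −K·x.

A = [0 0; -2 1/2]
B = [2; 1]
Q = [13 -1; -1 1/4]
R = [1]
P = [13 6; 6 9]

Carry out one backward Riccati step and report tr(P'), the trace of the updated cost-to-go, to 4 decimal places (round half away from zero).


BᵀP = [32.0000 21.0000]
S = R + BᵀPB = [1] + [85.0000] = [86.0000]
BᵀPA = [-42.0000 10.5000]
K = S⁻¹·BᵀPA = [-0.4884 0.1221]
A−BK = [0.9767 -0.2442; -1.5116 0.3779]
AᵀP(A−BK) = [15.4884 -3.8721; -3.8721 0.9680]
P' = Q + AᵀP(A−BK) = [28.4884 -4.8721; -4.8721 1.2180]
tr(P') = 29.7064

29.7064


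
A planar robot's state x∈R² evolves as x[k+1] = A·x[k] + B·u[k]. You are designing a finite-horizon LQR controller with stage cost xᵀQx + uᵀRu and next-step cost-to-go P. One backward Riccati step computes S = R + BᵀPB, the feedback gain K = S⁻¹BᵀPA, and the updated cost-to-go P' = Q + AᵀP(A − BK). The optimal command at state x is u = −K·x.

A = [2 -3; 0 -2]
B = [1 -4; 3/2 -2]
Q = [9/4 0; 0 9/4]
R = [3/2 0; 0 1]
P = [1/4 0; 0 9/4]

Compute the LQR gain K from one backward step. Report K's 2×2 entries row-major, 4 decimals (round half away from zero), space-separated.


BᵀP = [0.2500 3.3750; -1.0000 -4.5000]
S = R + BᵀPB = [3/2 0; 0 1] + [5.3125 -7.7500; -7.7500 13.0000] = [6.8125 -7.7500; -7.7500 14.0000]
BᵀPA = [0.5000 -7.5000; -2.0000 12.0000]
K = S⁻¹·BᵀPA = [-0.2407 -0.3398; -0.2761 0.6690]
A−BK = [1.1363 0.0159; -0.1912 -0.1522]
AᵀP(A−BK) = [0.5681 0.0080; 0.0080 0.6730]
P' = Q + AᵀP(A−BK) = [2.8181 0.0080; 0.0080 2.9230]
tr(P') = 5.7412

-0.2407 -0.3398 -0.2761 0.6690


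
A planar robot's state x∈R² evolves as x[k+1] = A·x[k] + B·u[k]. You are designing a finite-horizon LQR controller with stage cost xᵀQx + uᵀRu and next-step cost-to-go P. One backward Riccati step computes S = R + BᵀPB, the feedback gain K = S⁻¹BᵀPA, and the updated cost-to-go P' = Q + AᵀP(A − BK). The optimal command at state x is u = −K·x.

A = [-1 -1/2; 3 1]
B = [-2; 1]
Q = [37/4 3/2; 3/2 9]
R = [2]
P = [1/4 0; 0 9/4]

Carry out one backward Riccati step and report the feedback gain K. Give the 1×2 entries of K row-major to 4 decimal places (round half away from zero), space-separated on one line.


BᵀP = [-0.5000 2.2500]
S = R + BᵀPB = [2] + [3.2500] = [5.2500]
BᵀPA = [7.2500 2.5000]
K = S⁻¹·BᵀPA = [1.3810 0.4762]
A−BK = [1.7619 0.4524; 1.6190 0.5238]
AᵀP(A−BK) = [10.4881 3.4226; 3.4226 1.1220]
P' = Q + AᵀP(A−BK) = [19.7381 4.9226; 4.9226 10.1220]
tr(P') = 29.8601

1.3810 0.4762


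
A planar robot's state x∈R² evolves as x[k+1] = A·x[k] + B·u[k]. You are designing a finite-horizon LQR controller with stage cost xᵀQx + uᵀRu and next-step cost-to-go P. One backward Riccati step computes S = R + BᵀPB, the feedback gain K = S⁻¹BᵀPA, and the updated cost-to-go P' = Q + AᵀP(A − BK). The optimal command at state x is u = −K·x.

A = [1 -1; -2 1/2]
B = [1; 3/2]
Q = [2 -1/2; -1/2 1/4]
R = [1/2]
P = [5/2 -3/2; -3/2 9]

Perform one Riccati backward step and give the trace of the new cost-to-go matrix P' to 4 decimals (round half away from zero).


21.1533

BᵀP = [0.2500 12.0000]
S = R + BᵀPB = [1/2] + [18.2500] = [18.7500]
BᵀPA = [-23.7500 5.7500]
K = S⁻¹·BᵀPA = [-1.2667 0.3067]
A−BK = [2.2667 -1.3067; -0.1000 0.0400]
AᵀP(A−BK) = [14.4167 -7.9667; -7.9667 4.4867]
P' = Q + AᵀP(A−BK) = [16.4167 -8.4667; -8.4667 4.7367]
tr(P') = 21.1533


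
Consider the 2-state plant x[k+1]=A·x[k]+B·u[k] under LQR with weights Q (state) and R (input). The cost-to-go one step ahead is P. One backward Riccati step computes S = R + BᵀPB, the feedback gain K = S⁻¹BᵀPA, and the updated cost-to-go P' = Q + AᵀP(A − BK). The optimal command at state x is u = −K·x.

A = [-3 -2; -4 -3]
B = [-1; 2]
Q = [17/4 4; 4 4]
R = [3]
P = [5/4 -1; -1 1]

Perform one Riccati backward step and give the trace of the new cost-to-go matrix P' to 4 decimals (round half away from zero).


12.5765

BᵀP = [-3.2500 3.0000]
S = R + BᵀPB = [3] + [9.2500] = [12.2500]
BᵀPA = [-2.2500 -2.5000]
K = S⁻¹·BᵀPA = [-0.1837 -0.2041]
A−BK = [-3.1837 -2.2041; -3.6327 -2.5918]
AᵀP(A−BK) = [2.8367 2.0408; 2.0408 1.4898]
P' = Q + AᵀP(A−BK) = [7.0867 6.0408; 6.0408 5.4898]
tr(P') = 12.5765


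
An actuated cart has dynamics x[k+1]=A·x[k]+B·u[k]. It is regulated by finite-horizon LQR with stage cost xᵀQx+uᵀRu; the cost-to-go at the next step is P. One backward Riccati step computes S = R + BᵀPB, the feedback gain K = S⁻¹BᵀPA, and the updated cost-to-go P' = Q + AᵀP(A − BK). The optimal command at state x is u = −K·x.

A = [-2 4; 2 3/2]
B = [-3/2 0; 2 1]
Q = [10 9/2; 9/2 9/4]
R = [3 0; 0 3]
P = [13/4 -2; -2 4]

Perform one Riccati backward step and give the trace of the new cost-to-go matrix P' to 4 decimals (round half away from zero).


BᵀP = [-8.8750 11.0000; -2.0000 4.0000]
S = R + BᵀPB = [3 0; 0 3] + [35.3125 11.0000; 11.0000 4.0000] = [38.3125 11.0000; 11.0000 7.0000]
BᵀPA = [39.7500 -19.0000; 12.0000 -2.0000]
K = S⁻¹·BᵀPA = [0.9936 -0.7541; 0.1529 0.8994]
A−BK = [-0.5096 2.8688; -0.1401 2.1089]
AᵀP(A−BK) = [3.6688 -4.8153; -4.8153 24.4701]
P' = Q + AᵀP(A−BK) = [13.6688 -0.3153; -0.3153 26.7201]
tr(P') = 40.3889

40.3889


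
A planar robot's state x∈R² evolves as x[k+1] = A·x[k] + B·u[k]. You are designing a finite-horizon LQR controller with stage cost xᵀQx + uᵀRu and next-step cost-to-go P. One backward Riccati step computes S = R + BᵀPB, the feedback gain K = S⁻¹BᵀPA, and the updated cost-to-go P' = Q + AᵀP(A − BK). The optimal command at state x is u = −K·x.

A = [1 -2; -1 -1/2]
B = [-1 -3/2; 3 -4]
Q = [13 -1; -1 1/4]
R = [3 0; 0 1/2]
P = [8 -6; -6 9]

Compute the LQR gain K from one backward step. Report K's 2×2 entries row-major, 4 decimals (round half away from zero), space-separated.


-0.5835 0.7619 -0.1687 0.6670

BᵀP = [-26.0000 33.0000; 12.0000 -27.0000]
S = R + BᵀPB = [3 0; 0 1/2] + [125.0000 -93.0000; -93.0000 90.0000] = [128.0000 -93.0000; -93.0000 90.5000]
BᵀPA = [-59.0000 35.5000; 39.0000 -10.5000]
K = S⁻¹·BᵀPA = [-0.5835 0.7619; -0.1687 0.6670]
A−BK = [0.1635 -0.2376; 0.0758 -0.1180]
AᵀP(A−BK) = [1.1525 -1.5575; -1.5575 2.2046]
P' = Q + AᵀP(A−BK) = [14.1525 -2.5575; -2.5575 2.4546]
tr(P') = 16.6071


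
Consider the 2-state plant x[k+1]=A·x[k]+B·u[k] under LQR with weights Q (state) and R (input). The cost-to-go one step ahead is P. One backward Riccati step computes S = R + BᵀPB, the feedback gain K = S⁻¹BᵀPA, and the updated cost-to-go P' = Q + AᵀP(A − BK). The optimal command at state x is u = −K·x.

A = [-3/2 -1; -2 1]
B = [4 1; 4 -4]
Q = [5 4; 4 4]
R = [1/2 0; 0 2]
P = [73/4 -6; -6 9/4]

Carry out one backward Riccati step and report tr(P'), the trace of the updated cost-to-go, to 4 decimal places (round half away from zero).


9.3916

BᵀP = [49.0000 -15.0000; 42.2500 -15.0000]
S = R + BᵀPB = [1/2 0; 0 2] + [136.0000 109.0000; 109.0000 102.2500] = [136.5000 109.0000; 109.0000 104.2500]
BᵀPA = [-43.5000 -64.0000; -33.3750 -57.2500]
K = S⁻¹·BᵀPA = [-0.3818 -0.1838; 0.0791 -0.3570]
A−BK = [-0.0517 0.0922; -0.1562 0.3072]
AᵀP(A−BK) = [0.0922 -0.0346; -0.0346 0.2994]
P' = Q + AᵀP(A−BK) = [5.0922 3.9654; 3.9654 4.2994]
tr(P') = 9.3916


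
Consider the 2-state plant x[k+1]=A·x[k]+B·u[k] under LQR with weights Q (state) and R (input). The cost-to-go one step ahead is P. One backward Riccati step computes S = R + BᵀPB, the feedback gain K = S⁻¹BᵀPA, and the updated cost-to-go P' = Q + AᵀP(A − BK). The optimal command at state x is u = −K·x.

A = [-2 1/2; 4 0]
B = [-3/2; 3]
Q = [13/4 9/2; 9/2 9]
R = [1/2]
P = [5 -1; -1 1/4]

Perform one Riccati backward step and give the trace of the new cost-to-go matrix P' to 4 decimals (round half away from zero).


13.1712

BᵀP = [-10.5000 2.2500]
S = R + BᵀPB = [1/2] + [22.5000] = [23.0000]
BᵀPA = [30.0000 -5.2500]
K = S⁻¹·BᵀPA = [1.3043 -0.2283]
A−BK = [-0.0435 0.1576; 0.0870 0.6848]
AᵀP(A−BK) = [0.8696 -0.1522; -0.1522 0.0516]
P' = Q + AᵀP(A−BK) = [4.1196 4.3478; 4.3478 9.0516]
tr(P') = 13.1712


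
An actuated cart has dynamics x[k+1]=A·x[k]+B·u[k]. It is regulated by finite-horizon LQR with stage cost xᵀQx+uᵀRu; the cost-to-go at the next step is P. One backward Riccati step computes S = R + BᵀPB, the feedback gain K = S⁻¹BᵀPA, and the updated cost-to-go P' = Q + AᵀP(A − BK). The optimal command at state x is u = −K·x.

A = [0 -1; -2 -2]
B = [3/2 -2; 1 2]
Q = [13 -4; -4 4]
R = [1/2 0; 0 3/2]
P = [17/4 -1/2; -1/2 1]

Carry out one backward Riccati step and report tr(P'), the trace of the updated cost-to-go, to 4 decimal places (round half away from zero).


BᵀP = [5.8750 0.2500; -9.5000 3.0000]
S = R + BᵀPB = [1/2 0; 0 3/2] + [9.0625 -11.2500; -11.2500 25.0000] = [9.5625 -11.2500; -11.2500 26.5000]
BᵀPA = [-0.5000 -6.3750; -6.0000 3.5000]
K = S⁻¹·BᵀPA = [-0.6366 -1.0214; -0.4967 -0.3016]
A−BK = [-0.0384 -0.0710; -0.3700 -0.3755]
AᵀP(A−BK) = [0.7017 0.6800; 0.6800 0.7938]
P' = Q + AᵀP(A−BK) = [13.7017 -3.3200; -3.3200 4.7938]
tr(P') = 18.4954

18.4954


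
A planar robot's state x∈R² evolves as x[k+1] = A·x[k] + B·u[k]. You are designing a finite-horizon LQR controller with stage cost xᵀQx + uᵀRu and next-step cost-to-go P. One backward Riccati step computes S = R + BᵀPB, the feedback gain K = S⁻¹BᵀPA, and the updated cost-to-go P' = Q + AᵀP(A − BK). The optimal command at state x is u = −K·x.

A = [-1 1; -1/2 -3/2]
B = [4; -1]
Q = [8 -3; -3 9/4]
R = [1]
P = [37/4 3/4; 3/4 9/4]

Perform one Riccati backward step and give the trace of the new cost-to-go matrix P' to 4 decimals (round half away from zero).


15.1459

BᵀP = [36.2500 0.7500]
S = R + BᵀPB = [1] + [144.2500] = [145.2500]
BᵀPA = [-36.6250 35.1250]
K = S⁻¹·BᵀPA = [-0.2522 0.2418]
A−BK = [0.0086 0.0327; -0.7522 -1.2582]
AᵀP(A−BK) = [1.3275 2.0443; 2.0443 3.5684]
P' = Q + AᵀP(A−BK) = [9.3275 -0.9557; -0.9557 5.8184]
tr(P') = 15.1459


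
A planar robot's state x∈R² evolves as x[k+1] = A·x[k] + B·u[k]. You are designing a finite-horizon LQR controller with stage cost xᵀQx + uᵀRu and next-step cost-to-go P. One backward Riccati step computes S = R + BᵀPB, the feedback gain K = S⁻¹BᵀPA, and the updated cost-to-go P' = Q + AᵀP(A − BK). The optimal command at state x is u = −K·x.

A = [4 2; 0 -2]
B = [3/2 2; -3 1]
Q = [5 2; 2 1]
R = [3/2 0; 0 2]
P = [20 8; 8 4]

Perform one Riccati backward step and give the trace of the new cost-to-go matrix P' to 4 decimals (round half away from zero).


BᵀP = [6.0000 0.0000; 48.0000 20.0000]
S = R + BᵀPB = [3/2 0; 0 2] + [9.0000 12.0000; 12.0000 116.0000] = [10.5000 12.0000; 12.0000 118.0000]
BᵀPA = [24.0000 12.0000; 192.0000 56.0000]
K = S⁻¹·BᵀPA = [0.4822 0.6795; 1.5781 0.4055]
A−BK = [0.1205 0.1699; -0.1315 -0.3671]
AᵀP(A−BK) = [5.4356 1.8411; 1.8411 1.1397]
P' = Q + AᵀP(A−BK) = [10.4356 3.8411; 3.8411 2.1397]
tr(P') = 12.5753

12.5753


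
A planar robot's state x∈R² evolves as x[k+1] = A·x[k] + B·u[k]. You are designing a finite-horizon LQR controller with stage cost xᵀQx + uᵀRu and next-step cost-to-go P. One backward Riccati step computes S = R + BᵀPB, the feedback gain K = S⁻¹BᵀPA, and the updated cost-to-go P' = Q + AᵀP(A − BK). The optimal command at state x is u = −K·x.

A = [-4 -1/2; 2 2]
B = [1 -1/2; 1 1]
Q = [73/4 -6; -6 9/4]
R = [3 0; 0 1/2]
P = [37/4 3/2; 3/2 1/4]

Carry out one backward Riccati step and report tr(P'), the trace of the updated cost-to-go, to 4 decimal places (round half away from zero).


37.7433

BᵀP = [10.7500 1.7500; -3.1250 -0.5000]
S = R + BᵀPB = [3 0; 0 1/2] + [12.5000 -3.6250; -3.6250 1.0625] = [15.5000 -3.6250; -3.6250 1.5625]
BᵀPA = [-39.5000 -1.8750; 11.5000 0.5625]
K = S⁻¹·BᵀPA = [-1.8082 -0.0804; 3.1650 0.1735]
A−BK = [-0.6093 -0.3329; 0.6432 1.9069]
AᵀP(A−BK) = [17.1791 0.8293; 0.8293 0.0642]
P' = Q + AᵀP(A−BK) = [35.4291 -5.1707; -5.1707 2.3142]
tr(P') = 37.7433


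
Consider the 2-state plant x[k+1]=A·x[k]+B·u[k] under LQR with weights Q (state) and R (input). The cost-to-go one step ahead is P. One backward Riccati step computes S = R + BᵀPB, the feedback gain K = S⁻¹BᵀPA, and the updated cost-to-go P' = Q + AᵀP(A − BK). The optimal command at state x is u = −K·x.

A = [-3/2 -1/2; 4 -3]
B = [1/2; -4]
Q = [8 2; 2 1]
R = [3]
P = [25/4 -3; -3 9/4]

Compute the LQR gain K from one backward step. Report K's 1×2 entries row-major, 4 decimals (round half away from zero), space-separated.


BᵀP = [15.1250 -10.5000]
S = R + BᵀPB = [3] + [49.5625] = [52.5625]
BᵀPA = [-64.6875 23.9375]
K = S⁻¹·BᵀPA = [-1.2307 0.4554]
A−BK = [-0.8847 -0.7277; -0.9227 -1.1784]
AᵀP(A−BK) = [6.4530 -0.3532; -0.3532 1.9111]
P' = Q + AᵀP(A−BK) = [14.4530 1.6468; 1.6468 2.9111]
tr(P') = 17.3641

-1.2307 0.4554


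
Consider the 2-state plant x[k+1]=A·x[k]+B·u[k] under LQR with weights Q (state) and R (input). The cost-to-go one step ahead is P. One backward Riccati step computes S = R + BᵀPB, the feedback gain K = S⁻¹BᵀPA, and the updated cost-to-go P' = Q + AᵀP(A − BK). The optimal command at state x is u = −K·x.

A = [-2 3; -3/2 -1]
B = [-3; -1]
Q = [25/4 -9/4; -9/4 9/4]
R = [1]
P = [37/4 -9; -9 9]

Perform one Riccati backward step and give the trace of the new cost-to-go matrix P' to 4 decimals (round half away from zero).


14.7309

BᵀP = [-18.7500 18.0000]
S = R + BᵀPB = [1] + [38.2500] = [39.2500]
BᵀPA = [10.5000 -74.2500]
K = S⁻¹·BᵀPA = [0.2675 -1.8917]
A−BK = [-1.1975 -2.6752; -1.2325 -2.8917]
AᵀP(A−BK) = [0.4411 0.3631; 0.3631 5.7898]
P' = Q + AᵀP(A−BK) = [6.6911 -1.8869; -1.8869 8.0398]
tr(P') = 14.7309


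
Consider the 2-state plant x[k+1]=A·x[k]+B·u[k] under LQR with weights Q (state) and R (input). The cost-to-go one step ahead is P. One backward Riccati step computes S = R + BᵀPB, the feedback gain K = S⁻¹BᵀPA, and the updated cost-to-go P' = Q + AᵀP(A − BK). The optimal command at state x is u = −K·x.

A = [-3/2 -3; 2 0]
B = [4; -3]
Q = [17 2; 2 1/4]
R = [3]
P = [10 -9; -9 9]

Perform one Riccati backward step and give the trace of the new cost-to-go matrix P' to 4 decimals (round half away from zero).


BᵀP = [67.0000 -63.0000]
S = R + BᵀPB = [3] + [457.0000] = [460.0000]
BᵀPA = [-226.5000 -201.0000]
K = S⁻¹·BᵀPA = [-0.4924 -0.4370]
A−BK = [0.4696 -1.2522; 0.5228 -1.3109]
AᵀP(A−BK) = [0.9734 0.0293; 0.0293 2.1717]
P' = Q + AᵀP(A−BK) = [17.9734 2.0293; 2.0293 2.4217]
tr(P') = 20.3951

20.3951


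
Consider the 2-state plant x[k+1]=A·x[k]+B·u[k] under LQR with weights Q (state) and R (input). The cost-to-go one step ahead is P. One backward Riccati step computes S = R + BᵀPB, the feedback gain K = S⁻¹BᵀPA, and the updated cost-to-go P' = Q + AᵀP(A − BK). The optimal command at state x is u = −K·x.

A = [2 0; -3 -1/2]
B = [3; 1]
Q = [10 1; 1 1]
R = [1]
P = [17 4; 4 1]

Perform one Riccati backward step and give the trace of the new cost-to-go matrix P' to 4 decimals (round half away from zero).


11.8520

BᵀP = [55.0000 13.0000]
S = R + BᵀPB = [1] + [178.0000] = [179.0000]
BᵀPA = [71.0000 -6.5000]
K = S⁻¹·BᵀPA = [0.3966 -0.0363]
A−BK = [0.8101 0.1089; -3.3966 -0.4637]
AᵀP(A−BK) = [0.8380 0.0782; 0.0782 0.0140]
P' = Q + AᵀP(A−BK) = [10.8380 1.0782; 1.0782 1.0140]
tr(P') = 11.8520


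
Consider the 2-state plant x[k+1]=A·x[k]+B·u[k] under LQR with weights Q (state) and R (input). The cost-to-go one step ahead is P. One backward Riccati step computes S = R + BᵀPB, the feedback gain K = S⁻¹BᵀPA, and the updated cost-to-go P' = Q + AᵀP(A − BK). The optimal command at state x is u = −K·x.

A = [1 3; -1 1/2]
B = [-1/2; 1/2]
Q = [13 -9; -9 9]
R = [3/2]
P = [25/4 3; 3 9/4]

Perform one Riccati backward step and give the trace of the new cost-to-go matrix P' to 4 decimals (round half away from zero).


77.5165

BᵀP = [-1.6250 -0.3750]
S = R + BᵀPB = [3/2] + [0.6250] = [2.1250]
BᵀPA = [-1.2500 -5.0625]
K = S⁻¹·BᵀPA = [-0.5882 -2.3824]
A−BK = [0.7059 1.8088; -0.7059 1.6912]
AᵀP(A−BK) = [1.7647 7.1471; 7.1471 53.7518]
P' = Q + AᵀP(A−BK) = [14.7647 -1.8529; -1.8529 62.7518]
tr(P') = 77.5165


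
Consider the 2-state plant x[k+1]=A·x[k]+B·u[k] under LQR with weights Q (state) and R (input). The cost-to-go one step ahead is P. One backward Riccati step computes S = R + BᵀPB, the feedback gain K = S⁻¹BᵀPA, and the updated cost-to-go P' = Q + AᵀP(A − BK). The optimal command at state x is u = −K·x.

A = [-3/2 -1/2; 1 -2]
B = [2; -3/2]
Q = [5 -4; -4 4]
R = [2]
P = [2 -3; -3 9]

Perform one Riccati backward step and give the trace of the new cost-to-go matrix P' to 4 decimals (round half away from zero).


BᵀP = [8.5000 -19.5000]
S = R + BᵀPB = [2] + [46.2500] = [48.2500]
BᵀPA = [-32.2500 34.7500]
K = S⁻¹·BᵀPA = [-0.6684 0.7202]
A−BK = [-0.1632 -1.9404; -0.0026 -0.9197]
AᵀP(A−BK) = [0.9443 -0.7733; -0.7733 5.4728]
P' = Q + AᵀP(A−BK) = [5.9443 -4.7733; -4.7733 9.4728]
tr(P') = 15.4171

15.4171


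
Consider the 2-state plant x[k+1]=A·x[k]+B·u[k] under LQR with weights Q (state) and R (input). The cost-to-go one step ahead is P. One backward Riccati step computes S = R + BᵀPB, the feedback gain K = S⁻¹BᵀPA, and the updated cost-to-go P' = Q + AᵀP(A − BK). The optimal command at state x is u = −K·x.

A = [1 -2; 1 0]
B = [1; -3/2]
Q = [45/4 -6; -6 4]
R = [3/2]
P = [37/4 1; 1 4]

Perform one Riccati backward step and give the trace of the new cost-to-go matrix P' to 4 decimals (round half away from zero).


52.7052

BᵀP = [7.7500 -5.0000]
S = R + BᵀPB = [3/2] + [15.2500] = [16.7500]
BᵀPA = [2.7500 -15.5000]
K = S⁻¹·BᵀPA = [0.1642 -0.9254]
A−BK = [0.8358 -1.0746; 1.2463 -1.3881]
AᵀP(A−BK) = [14.7985 -17.9552; -17.9552 22.6567]
P' = Q + AᵀP(A−BK) = [26.0485 -23.9552; -23.9552 26.6567]
tr(P') = 52.7052


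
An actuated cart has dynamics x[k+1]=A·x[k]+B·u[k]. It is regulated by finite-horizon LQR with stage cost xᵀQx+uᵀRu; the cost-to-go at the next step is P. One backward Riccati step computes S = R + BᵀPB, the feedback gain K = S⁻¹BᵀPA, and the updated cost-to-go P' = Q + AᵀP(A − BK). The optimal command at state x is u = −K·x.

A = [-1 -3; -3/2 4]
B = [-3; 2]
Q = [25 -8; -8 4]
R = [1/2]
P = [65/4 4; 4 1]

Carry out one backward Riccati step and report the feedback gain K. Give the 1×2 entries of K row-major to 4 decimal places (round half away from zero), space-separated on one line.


0.5426 0.8005

BᵀP = [-40.7500 -10.0000]
S = R + BᵀPB = [1/2] + [102.2500] = [102.7500]
BᵀPA = [55.7500 82.2500]
K = S⁻¹·BᵀPA = [0.5426 0.8005]
A−BK = [0.6277 -0.5985; -2.5852 2.3990]
AᵀP(A−BK) = [0.2512 0.1229; 0.1229 0.4100]
P' = Q + AᵀP(A−BK) = [25.2512 -7.8771; -7.8771 4.4100]
tr(P') = 29.6612


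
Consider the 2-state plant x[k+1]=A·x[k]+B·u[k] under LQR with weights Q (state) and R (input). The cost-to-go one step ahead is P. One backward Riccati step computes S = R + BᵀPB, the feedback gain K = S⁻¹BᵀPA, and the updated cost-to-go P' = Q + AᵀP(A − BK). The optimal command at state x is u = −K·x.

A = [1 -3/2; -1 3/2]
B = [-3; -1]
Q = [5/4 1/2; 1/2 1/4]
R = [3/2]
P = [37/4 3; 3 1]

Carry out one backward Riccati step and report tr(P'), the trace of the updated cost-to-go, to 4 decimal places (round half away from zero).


1.8250

BᵀP = [-30.7500 -10.0000]
S = R + BᵀPB = [3/2] + [102.2500] = [103.7500]
BᵀPA = [-20.7500 31.1250]
K = S⁻¹·BᵀPA = [-0.2000 0.3000]
A−BK = [0.4000 -0.6000; -1.2000 1.8000]
AᵀP(A−BK) = [0.1000 -0.1500; -0.1500 0.2250]
P' = Q + AᵀP(A−BK) = [1.3500 0.3500; 0.3500 0.4750]
tr(P') = 1.8250


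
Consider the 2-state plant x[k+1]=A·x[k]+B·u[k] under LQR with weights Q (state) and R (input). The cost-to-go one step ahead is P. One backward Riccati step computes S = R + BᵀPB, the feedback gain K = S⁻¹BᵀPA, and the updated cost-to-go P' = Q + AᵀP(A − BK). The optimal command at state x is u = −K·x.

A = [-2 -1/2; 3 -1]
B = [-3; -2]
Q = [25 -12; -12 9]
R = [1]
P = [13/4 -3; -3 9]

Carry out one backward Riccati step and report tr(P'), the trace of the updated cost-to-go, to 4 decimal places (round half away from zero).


BᵀP = [-3.7500 -9.0000]
S = R + BᵀPB = [1] + [29.2500] = [30.2500]
BᵀPA = [-19.5000 10.8750]
K = S⁻¹·BᵀPA = [-0.6446 0.3595]
A−BK = [-3.9339 0.5785; 1.7107 -0.2810]
AᵀP(A−BK) = [117.4298 -18.2397; -18.2397 2.9029]
P' = Q + AᵀP(A−BK) = [142.4298 -30.2397; -30.2397 11.9029]
tr(P') = 154.3326

154.3326


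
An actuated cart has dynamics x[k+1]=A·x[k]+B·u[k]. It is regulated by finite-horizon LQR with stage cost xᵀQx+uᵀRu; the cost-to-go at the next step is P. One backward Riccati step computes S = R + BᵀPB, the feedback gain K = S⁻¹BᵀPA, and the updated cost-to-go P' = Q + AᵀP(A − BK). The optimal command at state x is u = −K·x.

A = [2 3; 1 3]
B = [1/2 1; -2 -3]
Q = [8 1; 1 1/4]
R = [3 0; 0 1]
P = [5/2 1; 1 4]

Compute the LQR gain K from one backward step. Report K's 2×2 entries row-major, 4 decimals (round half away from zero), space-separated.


-0.3450 -0.6709 -0.1342 -0.5942

BᵀP = [-0.7500 -7.5000; -0.5000 -11.0000]
S = R + BᵀPB = [3 0; 0 1] + [14.6250 21.7500; 21.7500 32.5000] = [17.6250 21.7500; 21.7500 33.5000]
BᵀPA = [-9.0000 -24.7500; -12.0000 -34.5000]
K = S⁻¹·BᵀPA = [-0.3450 -0.6709; -0.1342 -0.5942]
A−BK = [2.3067 3.9297; -0.0927 -0.1246]
AᵀP(A−BK) = [13.2843 22.8307; 22.8307 39.3930]
P' = Q + AᵀP(A−BK) = [21.2843 23.8307; 23.8307 39.6430]
tr(P') = 60.9273


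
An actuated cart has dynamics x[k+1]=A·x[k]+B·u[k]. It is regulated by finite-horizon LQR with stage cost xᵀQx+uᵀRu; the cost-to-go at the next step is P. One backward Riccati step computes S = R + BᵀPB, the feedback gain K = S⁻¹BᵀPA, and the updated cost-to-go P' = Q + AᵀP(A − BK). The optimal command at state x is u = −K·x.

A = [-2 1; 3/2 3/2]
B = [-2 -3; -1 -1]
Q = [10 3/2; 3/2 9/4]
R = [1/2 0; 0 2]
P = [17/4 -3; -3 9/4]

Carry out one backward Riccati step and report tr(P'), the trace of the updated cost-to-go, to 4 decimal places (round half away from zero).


BᵀP = [-5.5000 3.7500; -9.7500 6.7500]
S = R + BᵀPB = [1/2 0; 0 2] + [7.2500 12.7500; 12.7500 22.5000] = [7.7500 12.7500; 12.7500 24.5000]
BᵀPA = [16.6250 0.1250; 29.6250 0.3750]
K = S⁻¹·BᵀPA = [1.0835 -0.0629; 0.6453 0.0481]
A−BK = [2.1030 1.0183; 3.2288 1.4851]
AᵀP(A−BK) = [2.9316 0.6851; 0.6851 0.3023]
P' = Q + AᵀP(A−BK) = [12.9316 2.1851; 2.1851 2.5523]
tr(P') = 15.4840

15.4840


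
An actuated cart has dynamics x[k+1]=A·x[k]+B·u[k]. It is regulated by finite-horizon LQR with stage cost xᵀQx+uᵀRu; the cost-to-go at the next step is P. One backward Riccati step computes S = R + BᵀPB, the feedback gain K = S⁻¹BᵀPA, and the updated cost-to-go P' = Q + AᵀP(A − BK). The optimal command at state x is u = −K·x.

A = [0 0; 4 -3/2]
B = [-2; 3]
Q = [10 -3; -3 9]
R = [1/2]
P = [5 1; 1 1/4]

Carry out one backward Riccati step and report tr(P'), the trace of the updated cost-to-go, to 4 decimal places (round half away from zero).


20.9099

BᵀP = [-7.0000 -1.2500]
S = R + BᵀPB = [1/2] + [10.2500] = [10.7500]
BᵀPA = [-5.0000 1.8750]
K = S⁻¹·BᵀPA = [-0.4651 0.1744]
A−BK = [-0.9302 0.3488; 5.3953 -2.0233]
AᵀP(A−BK) = [1.6744 -0.6279; -0.6279 0.2355]
P' = Q + AᵀP(A−BK) = [11.6744 -3.6279; -3.6279 9.2355]
tr(P') = 20.9099


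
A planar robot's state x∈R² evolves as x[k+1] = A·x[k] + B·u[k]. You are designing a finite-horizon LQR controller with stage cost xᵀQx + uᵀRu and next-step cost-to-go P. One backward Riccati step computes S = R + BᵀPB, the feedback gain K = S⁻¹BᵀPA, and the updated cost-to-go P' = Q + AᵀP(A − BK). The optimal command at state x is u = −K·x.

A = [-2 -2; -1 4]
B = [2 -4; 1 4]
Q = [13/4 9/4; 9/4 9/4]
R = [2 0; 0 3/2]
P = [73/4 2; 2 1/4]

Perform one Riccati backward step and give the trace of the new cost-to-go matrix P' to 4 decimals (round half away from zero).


6.5407

BᵀP = [38.5000 4.2500; -65.0000 -7.0000]
S = R + BᵀPB = [2 0; 0 3/2] + [81.2500 -137.0000; -137.0000 232.0000] = [83.2500 -137.0000; -137.0000 233.5000]
BᵀPA = [-81.2500 -60.0000; 137.0000 102.0000]
K = S⁻¹·BᵀPA = [-0.3029 -0.0537; 0.4090 0.4053]
A−BK = [0.2418 -0.2713; -2.3333 2.4325]
AᵀP(A−BK) = [0.6057 0.1075; 0.1075 0.4350]
P' = Q + AᵀP(A−BK) = [3.8557 2.3575; 2.3575 2.6850]
tr(P') = 6.5407
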